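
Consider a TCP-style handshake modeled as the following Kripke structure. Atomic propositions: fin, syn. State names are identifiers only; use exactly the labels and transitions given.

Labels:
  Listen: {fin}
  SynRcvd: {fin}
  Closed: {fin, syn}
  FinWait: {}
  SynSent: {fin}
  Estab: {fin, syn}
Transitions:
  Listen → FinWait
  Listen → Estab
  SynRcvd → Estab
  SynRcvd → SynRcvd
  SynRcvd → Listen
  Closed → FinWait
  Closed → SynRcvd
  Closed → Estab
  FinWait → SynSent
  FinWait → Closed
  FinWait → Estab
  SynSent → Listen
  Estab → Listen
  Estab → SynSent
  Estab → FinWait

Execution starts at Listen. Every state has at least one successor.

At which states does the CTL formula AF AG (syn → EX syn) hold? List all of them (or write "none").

none

States satisfying AG (syn → EX syn): ∅.
States satisfying AF AG (syn → EX syn): ∅.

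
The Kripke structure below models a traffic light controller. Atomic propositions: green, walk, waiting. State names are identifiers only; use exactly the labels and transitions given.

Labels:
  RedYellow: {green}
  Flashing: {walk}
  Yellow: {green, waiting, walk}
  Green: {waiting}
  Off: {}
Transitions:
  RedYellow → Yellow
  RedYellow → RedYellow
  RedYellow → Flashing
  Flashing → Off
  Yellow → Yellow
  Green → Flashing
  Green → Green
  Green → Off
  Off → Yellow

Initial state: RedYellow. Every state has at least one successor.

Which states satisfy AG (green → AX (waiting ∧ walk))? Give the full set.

States satisfying green → AX (waiting ∧ walk): {Flashing, Yellow, Green, Off}.
States satisfying AG (green → AX (waiting ∧ walk)): {Flashing, Yellow, Green, Off}.

{Flashing, Yellow, Green, Off}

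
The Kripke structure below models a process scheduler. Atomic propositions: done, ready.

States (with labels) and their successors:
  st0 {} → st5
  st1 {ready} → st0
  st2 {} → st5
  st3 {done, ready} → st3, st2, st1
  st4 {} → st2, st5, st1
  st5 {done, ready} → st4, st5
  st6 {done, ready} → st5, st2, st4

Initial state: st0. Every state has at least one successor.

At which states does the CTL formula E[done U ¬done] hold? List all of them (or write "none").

States satisfying done: {st3, st5, st6}.
States satisfying ¬done: {st0, st1, st2, st4}.
States satisfying E[done U ¬done]: {st0, st1, st2, st3, st4, st5, st6}.

{st0, st1, st2, st3, st4, st5, st6}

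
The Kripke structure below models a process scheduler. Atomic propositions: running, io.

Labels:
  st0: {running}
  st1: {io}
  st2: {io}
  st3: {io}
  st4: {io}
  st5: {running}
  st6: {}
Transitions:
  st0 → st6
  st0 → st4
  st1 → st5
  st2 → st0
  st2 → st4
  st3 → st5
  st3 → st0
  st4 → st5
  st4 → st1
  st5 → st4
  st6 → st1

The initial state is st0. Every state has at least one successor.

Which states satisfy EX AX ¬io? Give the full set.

{st4, st6}

States satisfying AX ¬io: {st1, st3}.
States satisfying EX AX ¬io: {st4, st6}.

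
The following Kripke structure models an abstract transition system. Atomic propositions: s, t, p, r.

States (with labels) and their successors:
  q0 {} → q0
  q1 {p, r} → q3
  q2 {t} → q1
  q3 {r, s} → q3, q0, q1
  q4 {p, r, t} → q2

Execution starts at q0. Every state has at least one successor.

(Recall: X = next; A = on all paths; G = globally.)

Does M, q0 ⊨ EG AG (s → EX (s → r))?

Holds

States satisfying AG (s → EX (s → r)): {q0, q1, q2, q3, q4}.
States satisfying EG AG (s → EX (s → r)): {q0, q1, q2, q3, q4}.
q0 ∈ Sat(EG AG (s → EX (s → r))).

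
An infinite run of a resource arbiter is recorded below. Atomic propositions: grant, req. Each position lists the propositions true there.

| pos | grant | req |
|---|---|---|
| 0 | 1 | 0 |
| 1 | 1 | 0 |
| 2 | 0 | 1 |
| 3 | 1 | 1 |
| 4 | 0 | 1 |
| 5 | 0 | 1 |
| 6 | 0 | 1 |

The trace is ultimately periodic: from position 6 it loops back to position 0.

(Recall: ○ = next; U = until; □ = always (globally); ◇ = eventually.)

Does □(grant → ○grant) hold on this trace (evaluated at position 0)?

grant → ○grant must hold at every position from 0 onward. It fails at position 1, so □(grant → ○grant) is false.
Positions where grant holds: 0, 1, 3.
Check ○grant at each: 0→ok, 1→fails, 3→fails.

Does not hold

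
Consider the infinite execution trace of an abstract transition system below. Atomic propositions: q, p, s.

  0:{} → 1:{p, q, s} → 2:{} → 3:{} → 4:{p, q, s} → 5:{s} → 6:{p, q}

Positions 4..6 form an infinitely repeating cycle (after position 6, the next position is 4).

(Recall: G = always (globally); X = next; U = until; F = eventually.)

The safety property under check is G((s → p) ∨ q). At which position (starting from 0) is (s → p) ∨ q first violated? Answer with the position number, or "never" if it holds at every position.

5

Check (s → p) ∨ q at each position in order: 0 ✓, 1 ✓, 2 ✓, 3 ✓, 4 ✓.
At position 5 the labels are {s}, so (s → p) ∨ q is false there. This is the first violation.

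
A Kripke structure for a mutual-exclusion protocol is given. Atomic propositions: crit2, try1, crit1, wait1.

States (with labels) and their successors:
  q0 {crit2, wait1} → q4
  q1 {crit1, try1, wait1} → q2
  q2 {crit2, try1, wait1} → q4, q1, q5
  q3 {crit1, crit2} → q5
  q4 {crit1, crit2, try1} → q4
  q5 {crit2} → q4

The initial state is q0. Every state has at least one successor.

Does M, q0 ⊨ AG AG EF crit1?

States satisfying AG EF crit1: {q0, q1, q2, q3, q4, q5}.
States satisfying AG AG EF crit1: {q0, q1, q2, q3, q4, q5}.
Every state reachable from q0 satisfies AG EF crit1.
q0 ∈ Sat(AG AG EF crit1).

Holds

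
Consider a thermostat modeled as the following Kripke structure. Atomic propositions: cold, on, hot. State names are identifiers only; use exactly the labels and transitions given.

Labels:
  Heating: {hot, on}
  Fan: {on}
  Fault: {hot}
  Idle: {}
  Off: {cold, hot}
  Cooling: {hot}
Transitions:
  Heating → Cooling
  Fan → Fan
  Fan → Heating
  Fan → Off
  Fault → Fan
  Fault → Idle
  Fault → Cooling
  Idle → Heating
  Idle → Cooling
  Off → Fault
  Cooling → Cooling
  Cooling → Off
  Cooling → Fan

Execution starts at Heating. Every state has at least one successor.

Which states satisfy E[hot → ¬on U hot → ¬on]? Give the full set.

States satisfying hot → ¬on: {Fan, Fault, Idle, Off, Cooling}.
States satisfying E[hot → ¬on U hot → ¬on]: {Fan, Fault, Idle, Off, Cooling}.

{Fan, Fault, Idle, Off, Cooling}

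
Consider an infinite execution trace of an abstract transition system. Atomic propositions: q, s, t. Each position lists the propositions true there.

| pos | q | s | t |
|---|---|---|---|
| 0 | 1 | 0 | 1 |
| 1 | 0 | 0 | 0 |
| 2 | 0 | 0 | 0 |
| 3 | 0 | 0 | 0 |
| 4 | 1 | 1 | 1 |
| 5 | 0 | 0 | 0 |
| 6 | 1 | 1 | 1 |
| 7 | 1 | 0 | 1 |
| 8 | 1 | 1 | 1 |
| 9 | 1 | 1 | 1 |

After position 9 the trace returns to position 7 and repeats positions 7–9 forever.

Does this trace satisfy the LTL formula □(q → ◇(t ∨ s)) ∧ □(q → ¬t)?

q → ◇(t ∨ s) holds at every position 0..9, and those are all positions ever visited, so □(q → ◇(t ∨ s)) holds.
Positions where q holds: 0, 4, 6, 7, 8, 9.
Check ◇(t ∨ s) at each: 0→ok, 4→ok, 6→ok, 7→ok, 8→ok, 9→ok.
q → ¬t must hold at every position from 0 onward. It fails at position 0, so □(q → ¬t) is false.
Positions where q holds: 0, 4, 6, 7, 8, 9.
Check ¬t at each: 0→fails, 4→fails, 6→fails, 7→fails, 8→fails, 9→fails.
At position 0: □(q → ◇(t ∨ s)) is true; □(q → ¬t) is false; so □(q → ◇(t ∨ s)) ∧ □(q → ¬t) is false.

Violated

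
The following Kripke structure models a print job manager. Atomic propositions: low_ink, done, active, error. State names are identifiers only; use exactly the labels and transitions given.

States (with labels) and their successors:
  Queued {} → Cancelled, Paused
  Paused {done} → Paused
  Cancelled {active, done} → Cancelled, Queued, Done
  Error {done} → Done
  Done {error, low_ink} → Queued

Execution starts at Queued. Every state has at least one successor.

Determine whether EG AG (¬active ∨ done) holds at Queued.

Yes

States satisfying AG (¬active ∨ done): {Queued, Paused, Cancelled, Error, Done}.
States satisfying EG AG (¬active ∨ done): {Queued, Paused, Cancelled, Error, Done}.
Queued ∈ Sat(EG AG (¬active ∨ done)).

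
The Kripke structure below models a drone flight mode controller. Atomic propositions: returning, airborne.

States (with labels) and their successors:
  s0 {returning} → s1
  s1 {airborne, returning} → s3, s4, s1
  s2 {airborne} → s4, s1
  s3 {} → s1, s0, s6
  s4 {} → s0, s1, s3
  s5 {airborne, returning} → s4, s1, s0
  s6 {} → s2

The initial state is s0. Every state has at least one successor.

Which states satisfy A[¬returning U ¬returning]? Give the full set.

{s2, s3, s4, s6}

States satisfying ¬returning: {s2, s3, s4, s6}.
States satisfying A[¬returning U ¬returning]: {s2, s3, s4, s6}.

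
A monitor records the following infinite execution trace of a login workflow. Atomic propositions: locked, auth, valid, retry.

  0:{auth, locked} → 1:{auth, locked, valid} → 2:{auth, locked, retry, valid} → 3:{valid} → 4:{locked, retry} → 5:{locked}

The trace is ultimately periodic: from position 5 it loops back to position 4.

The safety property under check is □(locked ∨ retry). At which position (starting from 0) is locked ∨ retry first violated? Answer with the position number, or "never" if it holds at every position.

Check locked ∨ retry at each position in order: 0 ✓, 1 ✓, 2 ✓.
At position 3 the labels are {valid}, so locked ∨ retry is false there. This is the first violation.

3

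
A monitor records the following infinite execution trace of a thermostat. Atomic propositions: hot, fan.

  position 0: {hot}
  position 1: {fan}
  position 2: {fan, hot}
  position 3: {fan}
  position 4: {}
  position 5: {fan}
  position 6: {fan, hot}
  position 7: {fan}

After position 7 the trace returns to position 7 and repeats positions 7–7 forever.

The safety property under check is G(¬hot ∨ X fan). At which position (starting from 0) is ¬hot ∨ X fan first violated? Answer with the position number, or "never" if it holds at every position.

¬hot ∨ X fan holds at every position 0..7, and those are all the positions the trace ever visits, so the invariant G(¬hot ∨ X fan) is never violated.

never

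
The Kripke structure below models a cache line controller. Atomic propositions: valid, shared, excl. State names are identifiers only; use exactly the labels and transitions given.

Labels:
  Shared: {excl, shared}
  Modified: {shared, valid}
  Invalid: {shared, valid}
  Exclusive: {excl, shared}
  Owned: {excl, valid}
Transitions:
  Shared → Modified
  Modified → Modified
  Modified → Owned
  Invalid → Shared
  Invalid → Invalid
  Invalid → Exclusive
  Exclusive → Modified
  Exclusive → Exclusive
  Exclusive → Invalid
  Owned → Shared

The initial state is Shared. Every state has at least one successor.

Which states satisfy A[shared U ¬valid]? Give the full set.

States satisfying shared: {Shared, Modified, Invalid, Exclusive}.
States satisfying ¬valid: {Shared, Exclusive}.
States satisfying A[shared U ¬valid]: {Shared, Exclusive}.

{Shared, Exclusive}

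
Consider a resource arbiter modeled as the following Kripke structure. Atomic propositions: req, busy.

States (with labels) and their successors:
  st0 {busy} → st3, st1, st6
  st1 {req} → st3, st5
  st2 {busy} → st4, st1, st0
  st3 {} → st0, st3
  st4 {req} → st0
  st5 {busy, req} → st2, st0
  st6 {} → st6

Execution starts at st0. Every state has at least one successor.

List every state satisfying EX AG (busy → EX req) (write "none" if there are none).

States satisfying AG (busy → EX req): {st6}.
States satisfying EX AG (busy → EX req): {st0, st6}.

{st0, st6}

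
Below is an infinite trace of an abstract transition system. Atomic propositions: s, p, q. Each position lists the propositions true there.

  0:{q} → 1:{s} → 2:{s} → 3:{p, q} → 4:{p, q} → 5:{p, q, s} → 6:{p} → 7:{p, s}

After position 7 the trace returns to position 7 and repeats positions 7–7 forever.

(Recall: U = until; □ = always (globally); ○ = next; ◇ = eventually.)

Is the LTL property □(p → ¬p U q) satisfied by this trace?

Violated

p → ¬p U q must hold at every position from 0 onward. It fails at position 6, so □(p → ¬p U q) is false.
Positions where p holds: 3, 4, 5, 6, 7.
Check ¬p U q at each: 3→ok, 4→ok, 5→ok, 6→fails, 7→fails.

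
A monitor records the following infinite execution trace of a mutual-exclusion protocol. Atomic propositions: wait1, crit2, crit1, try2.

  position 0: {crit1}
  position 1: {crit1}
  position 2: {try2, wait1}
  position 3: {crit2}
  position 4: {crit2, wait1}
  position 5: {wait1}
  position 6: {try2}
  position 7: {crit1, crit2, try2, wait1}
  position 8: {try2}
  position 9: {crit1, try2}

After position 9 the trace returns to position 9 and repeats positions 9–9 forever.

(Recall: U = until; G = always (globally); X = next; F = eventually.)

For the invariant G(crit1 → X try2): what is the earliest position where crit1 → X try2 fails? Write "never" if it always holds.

0

At position 0 the labels are {crit1} and the next position 1 has {crit1}, so crit1 → X try2 is false there. This is the first violation.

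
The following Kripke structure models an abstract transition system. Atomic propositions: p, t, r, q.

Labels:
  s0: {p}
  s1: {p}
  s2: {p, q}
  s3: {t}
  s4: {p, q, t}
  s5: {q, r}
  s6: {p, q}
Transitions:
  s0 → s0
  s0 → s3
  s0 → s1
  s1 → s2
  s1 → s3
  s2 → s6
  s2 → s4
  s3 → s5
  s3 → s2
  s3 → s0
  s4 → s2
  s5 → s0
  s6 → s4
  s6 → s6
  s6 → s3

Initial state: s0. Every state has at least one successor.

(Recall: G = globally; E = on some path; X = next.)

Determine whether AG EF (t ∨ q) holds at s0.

Yes

States satisfying EF (t ∨ q): {s0, s1, s2, s3, s4, s5, s6}.
States satisfying AG EF (t ∨ q): {s0, s1, s2, s3, s4, s5, s6}.
Every state reachable from s0 satisfies EF (t ∨ q).
s0 ∈ Sat(AG EF (t ∨ q)).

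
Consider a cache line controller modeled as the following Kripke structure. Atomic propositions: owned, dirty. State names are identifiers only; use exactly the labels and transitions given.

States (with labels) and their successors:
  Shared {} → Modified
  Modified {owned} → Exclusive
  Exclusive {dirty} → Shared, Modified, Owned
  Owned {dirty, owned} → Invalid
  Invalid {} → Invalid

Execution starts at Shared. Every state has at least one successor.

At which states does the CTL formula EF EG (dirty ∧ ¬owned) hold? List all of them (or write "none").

none

States satisfying EG (dirty ∧ ¬owned): ∅.
States satisfying EF EG (dirty ∧ ¬owned): ∅.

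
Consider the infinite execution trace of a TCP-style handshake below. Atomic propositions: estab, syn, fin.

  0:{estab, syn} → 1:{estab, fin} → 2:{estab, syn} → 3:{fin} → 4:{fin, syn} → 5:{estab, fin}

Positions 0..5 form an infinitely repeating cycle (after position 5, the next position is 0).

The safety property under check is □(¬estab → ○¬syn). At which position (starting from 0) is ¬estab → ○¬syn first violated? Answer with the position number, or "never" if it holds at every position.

Check ¬estab → ○¬syn at each position in order: 0 ✓, 1 ✓, 2 ✓.
At position 3 the labels are {fin} and the next position 4 has {fin, syn}, so ¬estab → ○¬syn is false there. This is the first violation.

3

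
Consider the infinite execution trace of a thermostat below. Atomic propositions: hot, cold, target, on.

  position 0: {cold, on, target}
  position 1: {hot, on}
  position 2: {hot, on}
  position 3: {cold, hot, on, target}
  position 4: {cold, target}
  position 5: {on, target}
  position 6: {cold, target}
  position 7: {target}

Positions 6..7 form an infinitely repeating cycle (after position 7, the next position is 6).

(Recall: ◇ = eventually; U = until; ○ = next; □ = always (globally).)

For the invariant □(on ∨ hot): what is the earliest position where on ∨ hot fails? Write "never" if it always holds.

Check on ∨ hot at each position in order: 0 ✓, 1 ✓, 2 ✓, 3 ✓.
At position 4 the labels are {cold, target}, so on ∨ hot is false there. This is the first violation.

4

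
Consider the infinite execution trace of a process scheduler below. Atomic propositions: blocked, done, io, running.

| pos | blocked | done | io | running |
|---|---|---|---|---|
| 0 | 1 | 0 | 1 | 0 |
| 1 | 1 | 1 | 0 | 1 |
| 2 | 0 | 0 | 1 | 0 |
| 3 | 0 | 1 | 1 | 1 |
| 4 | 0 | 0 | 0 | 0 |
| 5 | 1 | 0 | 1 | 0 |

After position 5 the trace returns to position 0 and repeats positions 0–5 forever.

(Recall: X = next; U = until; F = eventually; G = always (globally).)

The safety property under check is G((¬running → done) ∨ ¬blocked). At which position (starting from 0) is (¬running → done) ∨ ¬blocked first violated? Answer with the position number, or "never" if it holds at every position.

At position 0 the labels are {blocked, io}, so (¬running → done) ∨ ¬blocked is false there. This is the first violation.

0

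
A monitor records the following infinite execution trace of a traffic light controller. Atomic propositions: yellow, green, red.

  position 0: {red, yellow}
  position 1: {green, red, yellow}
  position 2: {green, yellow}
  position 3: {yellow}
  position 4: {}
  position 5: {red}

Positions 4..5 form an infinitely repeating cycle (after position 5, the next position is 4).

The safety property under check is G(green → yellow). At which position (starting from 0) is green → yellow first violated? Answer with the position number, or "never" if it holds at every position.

never

green → yellow holds at every position 0..5, and those are all the positions the trace ever visits, so the invariant G(green → yellow) is never violated.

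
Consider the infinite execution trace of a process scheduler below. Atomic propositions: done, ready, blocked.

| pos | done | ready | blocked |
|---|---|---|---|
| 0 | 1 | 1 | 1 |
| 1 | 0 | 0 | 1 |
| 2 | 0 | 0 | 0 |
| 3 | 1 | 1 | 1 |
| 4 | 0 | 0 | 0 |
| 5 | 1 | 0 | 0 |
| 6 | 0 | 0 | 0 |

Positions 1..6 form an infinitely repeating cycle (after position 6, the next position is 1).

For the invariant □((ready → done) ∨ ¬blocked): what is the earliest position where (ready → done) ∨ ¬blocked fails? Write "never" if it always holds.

(ready → done) ∨ ¬blocked holds at every position 0..6, and those are all the positions the trace ever visits, so the invariant □((ready → done) ∨ ¬blocked) is never violated.

never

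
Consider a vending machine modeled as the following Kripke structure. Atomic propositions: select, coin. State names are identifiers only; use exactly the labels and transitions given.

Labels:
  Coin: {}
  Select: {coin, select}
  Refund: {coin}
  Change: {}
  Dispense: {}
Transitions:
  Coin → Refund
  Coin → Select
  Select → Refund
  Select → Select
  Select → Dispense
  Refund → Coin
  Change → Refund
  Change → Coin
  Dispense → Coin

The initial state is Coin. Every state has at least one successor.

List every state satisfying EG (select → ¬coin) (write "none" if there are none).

States satisfying select → ¬coin: {Coin, Refund, Change, Dispense}.
States satisfying EG (select → ¬coin): {Coin, Refund, Change, Dispense}.

{Coin, Refund, Change, Dispense}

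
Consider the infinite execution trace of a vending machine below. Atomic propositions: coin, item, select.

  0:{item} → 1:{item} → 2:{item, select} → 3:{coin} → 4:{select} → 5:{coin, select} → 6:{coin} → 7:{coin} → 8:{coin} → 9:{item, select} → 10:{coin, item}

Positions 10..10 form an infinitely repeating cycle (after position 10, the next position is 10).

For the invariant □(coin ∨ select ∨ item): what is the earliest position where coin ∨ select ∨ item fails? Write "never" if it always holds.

never

coin ∨ select ∨ item holds at every position 0..10, and those are all the positions the trace ever visits, so the invariant □(coin ∨ select ∨ item) is never violated.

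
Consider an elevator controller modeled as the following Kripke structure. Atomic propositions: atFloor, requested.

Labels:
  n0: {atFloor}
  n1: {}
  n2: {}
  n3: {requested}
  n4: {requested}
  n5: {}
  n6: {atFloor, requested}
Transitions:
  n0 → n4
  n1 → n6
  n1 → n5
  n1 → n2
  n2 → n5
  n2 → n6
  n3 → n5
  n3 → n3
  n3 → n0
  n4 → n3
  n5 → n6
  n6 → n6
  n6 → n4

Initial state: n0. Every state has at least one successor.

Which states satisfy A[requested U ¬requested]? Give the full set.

{n0, n1, n2, n5}

States satisfying requested: {n3, n4, n6}.
States satisfying ¬requested: {n0, n1, n2, n5}.
States satisfying A[requested U ¬requested]: {n0, n1, n2, n5}.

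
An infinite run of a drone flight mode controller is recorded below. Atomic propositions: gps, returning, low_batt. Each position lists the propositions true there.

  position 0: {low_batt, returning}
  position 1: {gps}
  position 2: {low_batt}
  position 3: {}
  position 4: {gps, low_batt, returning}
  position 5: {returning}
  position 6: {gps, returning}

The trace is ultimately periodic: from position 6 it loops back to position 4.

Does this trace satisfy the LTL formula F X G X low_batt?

X G X low_batt is false at every position 0..6, so it never becomes true and F X G X low_batt fails.

No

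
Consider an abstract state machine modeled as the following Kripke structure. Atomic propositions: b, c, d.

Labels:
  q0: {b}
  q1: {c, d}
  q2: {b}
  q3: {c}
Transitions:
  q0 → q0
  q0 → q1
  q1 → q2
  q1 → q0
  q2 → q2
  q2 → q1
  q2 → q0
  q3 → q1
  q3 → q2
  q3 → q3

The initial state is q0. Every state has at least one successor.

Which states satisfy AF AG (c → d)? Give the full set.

{q0, q1, q2}

States satisfying AG (c → d): {q0, q1, q2}.
States satisfying AF AG (c → d): {q0, q1, q2}.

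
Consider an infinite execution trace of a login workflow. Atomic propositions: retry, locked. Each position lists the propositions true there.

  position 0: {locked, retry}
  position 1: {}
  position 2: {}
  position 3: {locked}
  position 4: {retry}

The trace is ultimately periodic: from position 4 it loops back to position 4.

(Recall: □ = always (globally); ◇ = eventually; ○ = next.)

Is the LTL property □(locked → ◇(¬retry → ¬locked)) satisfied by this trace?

locked → ◇(¬retry → ¬locked) holds at every position 0..4, and those are all positions ever visited, so □(locked → ◇(¬retry → ¬locked)) holds.
Positions where locked holds: 0, 3.
Check ◇(¬retry → ¬locked) at each: 0→ok, 3→ok.

Holds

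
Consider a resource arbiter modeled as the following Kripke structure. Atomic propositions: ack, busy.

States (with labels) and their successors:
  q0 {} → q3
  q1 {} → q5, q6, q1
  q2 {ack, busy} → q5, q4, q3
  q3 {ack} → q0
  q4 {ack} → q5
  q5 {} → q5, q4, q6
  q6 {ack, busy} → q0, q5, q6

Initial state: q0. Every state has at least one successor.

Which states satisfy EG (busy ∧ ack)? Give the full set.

States satisfying busy ∧ ack: {q2, q6}.
States satisfying EG (busy ∧ ack): {q6}.

{q6}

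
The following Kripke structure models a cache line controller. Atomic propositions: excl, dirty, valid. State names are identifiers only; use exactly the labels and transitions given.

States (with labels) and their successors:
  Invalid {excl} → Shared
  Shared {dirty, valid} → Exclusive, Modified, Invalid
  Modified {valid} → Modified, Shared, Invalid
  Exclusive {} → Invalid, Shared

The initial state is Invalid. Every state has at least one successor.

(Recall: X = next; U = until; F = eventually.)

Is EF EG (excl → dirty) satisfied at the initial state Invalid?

Satisfied

States satisfying EG (excl → dirty): {Shared, Modified, Exclusive}.
States satisfying EF EG (excl → dirty): {Invalid, Shared, Modified, Exclusive}.
Some path from Invalid reaches a state where EG (excl → dirty) holds.
Invalid ∈ Sat(EF EG (excl → dirty)).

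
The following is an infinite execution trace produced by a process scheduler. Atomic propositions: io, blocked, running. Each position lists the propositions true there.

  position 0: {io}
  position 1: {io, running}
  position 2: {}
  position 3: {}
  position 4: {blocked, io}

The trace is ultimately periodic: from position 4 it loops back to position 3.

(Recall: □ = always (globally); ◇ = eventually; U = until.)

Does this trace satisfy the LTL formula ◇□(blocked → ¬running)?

□(blocked → ¬running) holds at position 0, which is reachable from 0, so ◇□(blocked → ¬running) holds.

Satisfied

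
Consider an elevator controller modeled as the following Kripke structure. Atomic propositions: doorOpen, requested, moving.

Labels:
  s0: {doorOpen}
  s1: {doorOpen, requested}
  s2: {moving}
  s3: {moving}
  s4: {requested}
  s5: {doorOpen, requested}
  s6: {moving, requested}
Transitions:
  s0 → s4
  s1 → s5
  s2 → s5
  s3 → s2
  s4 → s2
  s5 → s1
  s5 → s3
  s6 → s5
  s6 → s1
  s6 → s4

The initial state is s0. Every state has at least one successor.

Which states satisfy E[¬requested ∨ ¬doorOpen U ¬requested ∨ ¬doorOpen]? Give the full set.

{s0, s2, s3, s4, s6}

States satisfying ¬requested ∨ ¬doorOpen: {s0, s2, s3, s4, s6}.
States satisfying E[¬requested ∨ ¬doorOpen U ¬requested ∨ ¬doorOpen]: {s0, s2, s3, s4, s6}.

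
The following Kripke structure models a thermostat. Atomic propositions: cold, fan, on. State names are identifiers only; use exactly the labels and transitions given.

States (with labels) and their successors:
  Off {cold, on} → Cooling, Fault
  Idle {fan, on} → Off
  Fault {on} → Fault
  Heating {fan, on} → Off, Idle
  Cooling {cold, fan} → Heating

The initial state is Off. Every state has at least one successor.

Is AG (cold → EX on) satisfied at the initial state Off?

States satisfying cold → EX on: {Off, Idle, Fault, Heating, Cooling}.
States satisfying AG (cold → EX on): {Off, Idle, Fault, Heating, Cooling}.
Every state reachable from Off satisfies cold → EX on.
Off ∈ Sat(AG (cold → EX on)).

Holds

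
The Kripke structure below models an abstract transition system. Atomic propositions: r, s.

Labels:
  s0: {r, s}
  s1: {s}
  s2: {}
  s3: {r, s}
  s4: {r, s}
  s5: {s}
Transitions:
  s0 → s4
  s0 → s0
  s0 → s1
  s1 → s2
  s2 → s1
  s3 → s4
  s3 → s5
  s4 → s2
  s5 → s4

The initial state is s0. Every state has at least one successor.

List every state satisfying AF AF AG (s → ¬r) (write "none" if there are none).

{s1, s2, s3, s4, s5}

States satisfying AF AG (s → ¬r): {s1, s2, s3, s4, s5}.
States satisfying AF AF AG (s → ¬r): {s1, s2, s3, s4, s5}.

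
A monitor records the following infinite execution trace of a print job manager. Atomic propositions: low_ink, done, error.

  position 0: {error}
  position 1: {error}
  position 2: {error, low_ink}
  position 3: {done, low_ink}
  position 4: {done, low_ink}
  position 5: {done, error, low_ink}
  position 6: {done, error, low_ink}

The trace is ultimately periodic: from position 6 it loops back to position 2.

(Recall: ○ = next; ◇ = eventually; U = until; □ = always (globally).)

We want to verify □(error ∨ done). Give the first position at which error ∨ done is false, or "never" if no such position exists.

never

error ∨ done holds at every position 0..6, and those are all the positions the trace ever visits, so the invariant □(error ∨ done) is never violated.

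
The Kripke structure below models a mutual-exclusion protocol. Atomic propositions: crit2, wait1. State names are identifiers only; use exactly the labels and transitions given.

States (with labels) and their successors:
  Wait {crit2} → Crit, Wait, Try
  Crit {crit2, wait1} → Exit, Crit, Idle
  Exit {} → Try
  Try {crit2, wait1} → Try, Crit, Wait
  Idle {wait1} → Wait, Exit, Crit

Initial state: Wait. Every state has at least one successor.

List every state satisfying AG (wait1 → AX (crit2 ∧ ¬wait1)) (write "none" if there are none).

none

States satisfying wait1 → AX (crit2 ∧ ¬wait1): {Wait, Exit}.
States satisfying AG (wait1 → AX (crit2 ∧ ¬wait1)): ∅.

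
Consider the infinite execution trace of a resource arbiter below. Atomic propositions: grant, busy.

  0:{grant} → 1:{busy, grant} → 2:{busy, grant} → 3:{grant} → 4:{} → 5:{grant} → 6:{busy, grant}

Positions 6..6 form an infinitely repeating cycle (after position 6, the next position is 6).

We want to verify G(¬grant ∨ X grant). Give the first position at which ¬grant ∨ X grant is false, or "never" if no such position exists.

3

Check ¬grant ∨ X grant at each position in order: 0 ✓, 1 ✓, 2 ✓.
At position 3 the labels are {grant} and the next position 4 has {}, so ¬grant ∨ X grant is false there. This is the first violation.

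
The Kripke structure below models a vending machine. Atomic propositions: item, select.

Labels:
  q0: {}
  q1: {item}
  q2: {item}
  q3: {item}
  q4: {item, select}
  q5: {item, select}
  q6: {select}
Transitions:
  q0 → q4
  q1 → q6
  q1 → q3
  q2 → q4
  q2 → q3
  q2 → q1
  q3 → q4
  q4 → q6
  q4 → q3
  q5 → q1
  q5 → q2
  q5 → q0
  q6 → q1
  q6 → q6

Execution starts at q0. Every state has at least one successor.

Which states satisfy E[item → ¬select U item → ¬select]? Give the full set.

{q0, q1, q2, q3, q6}

States satisfying item → ¬select: {q0, q1, q2, q3, q6}.
States satisfying E[item → ¬select U item → ¬select]: {q0, q1, q2, q3, q6}.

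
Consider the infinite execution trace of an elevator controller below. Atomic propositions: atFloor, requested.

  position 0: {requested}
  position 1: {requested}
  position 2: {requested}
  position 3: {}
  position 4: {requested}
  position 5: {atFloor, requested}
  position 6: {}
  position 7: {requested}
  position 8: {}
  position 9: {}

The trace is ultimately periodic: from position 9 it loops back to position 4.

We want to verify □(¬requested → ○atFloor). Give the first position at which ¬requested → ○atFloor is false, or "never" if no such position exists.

Check ¬requested → ○atFloor at each position in order: 0 ✓, 1 ✓, 2 ✓.
At position 3 the labels are {} and the next position 4 has {requested}, so ¬requested → ○atFloor is false there. This is the first violation.

3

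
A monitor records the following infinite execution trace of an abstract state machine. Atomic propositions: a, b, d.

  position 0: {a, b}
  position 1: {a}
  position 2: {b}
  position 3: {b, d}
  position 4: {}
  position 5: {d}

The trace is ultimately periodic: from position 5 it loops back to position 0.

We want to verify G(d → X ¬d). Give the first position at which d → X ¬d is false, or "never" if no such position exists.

never

d → X ¬d holds at every position 0..5, and those are all the positions the trace ever visits, so the invariant G(d → X ¬d) is never violated.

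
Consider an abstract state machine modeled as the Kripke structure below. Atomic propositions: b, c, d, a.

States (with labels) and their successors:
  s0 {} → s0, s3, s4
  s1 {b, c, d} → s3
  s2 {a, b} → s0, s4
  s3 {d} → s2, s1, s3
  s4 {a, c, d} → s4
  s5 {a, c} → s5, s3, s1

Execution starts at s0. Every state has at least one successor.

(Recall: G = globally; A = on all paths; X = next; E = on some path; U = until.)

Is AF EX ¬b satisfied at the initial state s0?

States satisfying EX ¬b: {s0, s1, s2, s3, s4, s5}.
States satisfying AF EX ¬b: {s0, s1, s2, s3, s4, s5}.
s0 ∈ Sat(AF EX ¬b).

Yes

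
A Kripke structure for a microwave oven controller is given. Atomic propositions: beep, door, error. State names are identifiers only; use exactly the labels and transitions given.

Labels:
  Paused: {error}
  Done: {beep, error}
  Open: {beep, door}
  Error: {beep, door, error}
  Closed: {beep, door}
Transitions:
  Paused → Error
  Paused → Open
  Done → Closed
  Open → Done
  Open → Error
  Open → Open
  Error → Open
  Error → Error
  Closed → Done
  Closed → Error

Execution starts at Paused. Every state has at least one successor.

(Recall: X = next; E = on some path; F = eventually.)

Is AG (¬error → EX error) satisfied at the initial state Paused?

States satisfying ¬error → EX error: {Paused, Done, Open, Error, Closed}.
States satisfying AG (¬error → EX error): {Paused, Done, Open, Error, Closed}.
Every state reachable from Paused satisfies ¬error → EX error.
Paused ∈ Sat(AG (¬error → EX error)).

Satisfied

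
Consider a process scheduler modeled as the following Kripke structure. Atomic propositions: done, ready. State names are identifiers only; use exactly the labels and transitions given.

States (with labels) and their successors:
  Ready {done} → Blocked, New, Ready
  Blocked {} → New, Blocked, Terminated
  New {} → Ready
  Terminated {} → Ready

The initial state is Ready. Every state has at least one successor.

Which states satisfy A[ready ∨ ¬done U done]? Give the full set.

States satisfying ready ∨ ¬done: {Blocked, New, Terminated}.
States satisfying done: {Ready}.
States satisfying A[ready ∨ ¬done U done]: {Ready, New, Terminated}.

{Ready, New, Terminated}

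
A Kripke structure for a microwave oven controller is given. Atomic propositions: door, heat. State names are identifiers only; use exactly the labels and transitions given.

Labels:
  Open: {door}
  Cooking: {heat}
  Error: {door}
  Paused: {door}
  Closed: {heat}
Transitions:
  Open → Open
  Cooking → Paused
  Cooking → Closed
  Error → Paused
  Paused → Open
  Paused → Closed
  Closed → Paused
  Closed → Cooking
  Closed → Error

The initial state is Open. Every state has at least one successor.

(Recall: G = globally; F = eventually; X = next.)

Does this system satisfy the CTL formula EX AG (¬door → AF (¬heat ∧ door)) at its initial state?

Yes

States satisfying AG (¬door → AF (¬heat ∧ door)): {Open}.
States satisfying EX AG (¬door → AF (¬heat ∧ door)): {Open, Paused}.
Open ∈ Sat(EX AG (¬door → AF (¬heat ∧ door))).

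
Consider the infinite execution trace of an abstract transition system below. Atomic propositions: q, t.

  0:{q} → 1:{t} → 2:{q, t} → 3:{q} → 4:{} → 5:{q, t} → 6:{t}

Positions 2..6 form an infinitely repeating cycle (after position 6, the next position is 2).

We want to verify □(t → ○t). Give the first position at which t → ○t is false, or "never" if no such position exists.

Check t → ○t at each position in order: 0 ✓, 1 ✓.
At position 2 the labels are {q, t} and the next position 3 has {q}, so t → ○t is false there. This is the first violation.

2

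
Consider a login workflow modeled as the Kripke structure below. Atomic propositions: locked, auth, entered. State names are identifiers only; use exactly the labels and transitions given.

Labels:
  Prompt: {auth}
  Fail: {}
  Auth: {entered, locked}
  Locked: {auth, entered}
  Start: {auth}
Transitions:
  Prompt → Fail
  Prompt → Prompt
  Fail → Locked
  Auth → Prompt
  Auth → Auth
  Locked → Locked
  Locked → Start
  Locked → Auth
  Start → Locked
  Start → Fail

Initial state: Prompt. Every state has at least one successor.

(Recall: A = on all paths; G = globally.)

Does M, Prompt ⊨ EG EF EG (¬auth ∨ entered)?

Holds

States satisfying EF EG (¬auth ∨ entered): {Prompt, Fail, Auth, Locked, Start}.
States satisfying EG EF EG (¬auth ∨ entered): {Prompt, Fail, Auth, Locked, Start}.
Prompt ∈ Sat(EG EF EG (¬auth ∨ entered)).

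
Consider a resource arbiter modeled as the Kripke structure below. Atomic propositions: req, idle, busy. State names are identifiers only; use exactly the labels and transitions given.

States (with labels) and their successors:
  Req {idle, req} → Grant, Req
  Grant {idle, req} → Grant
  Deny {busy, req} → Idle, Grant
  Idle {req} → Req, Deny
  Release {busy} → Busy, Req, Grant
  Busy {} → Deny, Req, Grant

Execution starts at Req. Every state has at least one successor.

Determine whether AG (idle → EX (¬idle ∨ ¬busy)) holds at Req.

Holds

States satisfying idle → EX (¬idle ∨ ¬busy): {Req, Grant, Deny, Idle, Release, Busy}.
States satisfying AG (idle → EX (¬idle ∨ ¬busy)): {Req, Grant, Deny, Idle, Release, Busy}.
Every state reachable from Req satisfies idle → EX (¬idle ∨ ¬busy).
Req ∈ Sat(AG (idle → EX (¬idle ∨ ¬busy))).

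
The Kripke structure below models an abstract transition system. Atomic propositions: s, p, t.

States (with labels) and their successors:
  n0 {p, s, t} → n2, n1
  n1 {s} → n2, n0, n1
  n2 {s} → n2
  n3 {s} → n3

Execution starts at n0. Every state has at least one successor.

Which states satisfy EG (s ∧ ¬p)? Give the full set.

{n1, n2, n3}

States satisfying s ∧ ¬p: {n1, n2, n3}.
States satisfying EG (s ∧ ¬p): {n1, n2, n3}.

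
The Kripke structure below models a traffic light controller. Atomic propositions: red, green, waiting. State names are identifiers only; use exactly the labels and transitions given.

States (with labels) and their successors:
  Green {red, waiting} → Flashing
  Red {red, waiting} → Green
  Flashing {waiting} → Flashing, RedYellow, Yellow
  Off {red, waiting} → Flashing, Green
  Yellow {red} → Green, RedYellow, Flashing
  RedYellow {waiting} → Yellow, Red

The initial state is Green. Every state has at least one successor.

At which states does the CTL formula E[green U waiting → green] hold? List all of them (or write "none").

States satisfying green: ∅.
States satisfying waiting → green: {Yellow}.
States satisfying E[green U waiting → green]: {Yellow}.

{Yellow}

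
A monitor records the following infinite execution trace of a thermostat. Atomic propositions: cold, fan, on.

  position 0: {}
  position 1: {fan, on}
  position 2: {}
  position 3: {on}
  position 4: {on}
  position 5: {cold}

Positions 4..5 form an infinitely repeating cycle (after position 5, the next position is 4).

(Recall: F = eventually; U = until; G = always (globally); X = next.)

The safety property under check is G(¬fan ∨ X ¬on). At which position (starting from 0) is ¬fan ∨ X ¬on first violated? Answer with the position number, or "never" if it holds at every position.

never

¬fan ∨ X ¬on holds at every position 0..5, and those are all the positions the trace ever visits, so the invariant G(¬fan ∨ X ¬on) is never violated.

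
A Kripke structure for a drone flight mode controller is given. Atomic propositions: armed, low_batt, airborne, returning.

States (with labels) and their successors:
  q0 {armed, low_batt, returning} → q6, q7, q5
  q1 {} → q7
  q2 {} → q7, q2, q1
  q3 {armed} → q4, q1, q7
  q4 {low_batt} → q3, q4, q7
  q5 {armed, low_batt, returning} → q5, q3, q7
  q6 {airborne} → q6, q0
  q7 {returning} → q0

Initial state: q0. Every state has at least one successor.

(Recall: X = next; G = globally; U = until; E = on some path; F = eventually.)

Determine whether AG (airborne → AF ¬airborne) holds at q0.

Does not hold

States satisfying airborne → AF ¬airborne: {q0, q1, q2, q3, q4, q5, q7}.
States satisfying AG (airborne → AF ¬airborne): ∅.
q6 is reachable from q0 and violates airborne → AF ¬airborne, so AG fails at q0.
q0 ∉ Sat(AG (airborne → AF ¬airborne)).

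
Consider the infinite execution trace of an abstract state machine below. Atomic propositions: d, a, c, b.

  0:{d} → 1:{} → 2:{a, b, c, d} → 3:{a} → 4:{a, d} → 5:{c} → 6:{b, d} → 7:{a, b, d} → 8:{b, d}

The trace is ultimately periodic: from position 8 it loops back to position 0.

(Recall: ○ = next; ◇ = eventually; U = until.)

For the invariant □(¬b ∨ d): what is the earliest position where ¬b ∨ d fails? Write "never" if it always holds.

never

¬b ∨ d holds at every position 0..8, and those are all the positions the trace ever visits, so the invariant □(¬b ∨ d) is never violated.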